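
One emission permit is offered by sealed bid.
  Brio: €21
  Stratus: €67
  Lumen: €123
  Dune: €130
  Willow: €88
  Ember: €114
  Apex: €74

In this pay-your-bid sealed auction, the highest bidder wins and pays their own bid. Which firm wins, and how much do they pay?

Bids in order: 130 (Dune) > 123 (Lumen) > 114 (Ember) > 88 (Willow) > 74 (Apex) > 67 (Stratus) > …
First-price: Dune pays what they bid, €130.

Dune pays €130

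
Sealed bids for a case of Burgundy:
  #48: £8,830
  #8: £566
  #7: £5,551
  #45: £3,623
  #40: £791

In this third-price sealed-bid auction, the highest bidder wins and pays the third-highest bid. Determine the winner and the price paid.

Bids ranked: 8,830 (#48) > 5,551 (#7) > 3,623 (#45) > 791 (#40) > 566 (#8)
#48 is highest; pays the third-highest bid, £3,623.

#48 pays £3,623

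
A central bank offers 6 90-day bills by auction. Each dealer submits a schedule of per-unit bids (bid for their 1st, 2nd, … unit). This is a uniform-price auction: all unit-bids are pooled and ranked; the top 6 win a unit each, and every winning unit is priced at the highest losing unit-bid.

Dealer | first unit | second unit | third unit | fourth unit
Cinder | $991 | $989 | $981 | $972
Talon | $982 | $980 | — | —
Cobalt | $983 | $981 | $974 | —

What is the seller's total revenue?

Total revenue: $5,880

All unit-bids, highest first — top 6: 991 (Cinder-1), 989 (Cinder-2), 983 (Cobalt-1), 982 (Talon-1), 981 (Cinder-3), 981 (Cobalt-2)
The (k+1)-th unit-bid is $980.
Allocation: Cinder 3, Cobalt 2, Talon 1. Every unit priced at $980.
Revenue = 6 × 980 = $5,880.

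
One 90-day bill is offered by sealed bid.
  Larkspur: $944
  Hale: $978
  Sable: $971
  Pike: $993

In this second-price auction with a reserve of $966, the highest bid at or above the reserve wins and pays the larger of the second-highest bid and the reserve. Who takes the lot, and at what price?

Sorting bids: 993 (Pike) > 978 (Hale) > 971 (Sable) > 944 (Larkspur)
Pike has the top bid at or above the reserve ($993).
Second-highest bid $978 exceeds the reserve $966 → payment $978.

Pike pays $978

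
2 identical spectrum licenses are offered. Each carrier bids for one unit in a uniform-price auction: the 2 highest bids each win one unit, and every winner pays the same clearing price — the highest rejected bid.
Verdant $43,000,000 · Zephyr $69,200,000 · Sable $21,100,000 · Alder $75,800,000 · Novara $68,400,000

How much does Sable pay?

Ordering the bids: 75,800,000 (Alder), 69,200,000 (Zephyr), 68,400,000 (Novara), 43,000,000 (Verdant), …
Winners (2 units): Alder, Zephyr.
First losing bid is Novara's $68,400,000, which sets the uniform price.
Sable does not win → pays $0.

Sable pays $0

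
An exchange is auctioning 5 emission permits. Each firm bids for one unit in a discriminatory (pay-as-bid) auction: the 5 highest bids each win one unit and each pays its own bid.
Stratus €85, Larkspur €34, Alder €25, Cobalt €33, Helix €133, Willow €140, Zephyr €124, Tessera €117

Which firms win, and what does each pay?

Bids ranked high→low: 140 (Willow), 133 (Helix), 124 (Zephyr), 117 (Tessera), 85 (Stratus), 34 (Larkspur), 33 (Cobalt), …
The 5 highest are Willow, Helix, Zephyr, Tessera, Stratus.
Each winner pays its own bid: Willow €140, Helix €133, Zephyr €124, Tessera €117, Stratus €85.

Willow €140, Helix €133, Zephyr €124, Tessera €117, Stratus €85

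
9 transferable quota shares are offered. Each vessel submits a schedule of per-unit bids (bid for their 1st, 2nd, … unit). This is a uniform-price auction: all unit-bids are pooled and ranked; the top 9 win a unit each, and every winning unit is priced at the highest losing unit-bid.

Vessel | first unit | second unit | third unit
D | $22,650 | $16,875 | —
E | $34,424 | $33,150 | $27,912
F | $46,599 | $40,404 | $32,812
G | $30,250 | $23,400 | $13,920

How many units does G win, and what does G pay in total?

Merging the schedules and taking the best 9: 46,599 (F-1), 40,404 (F-2), 34,424 (E-1), 33,150 (E-2), 32,812 (F-3), 30,250 (G-1), 27,912 (E-3), 23,400 (G-2), 22,650 (D-1)
First bid not allocated: $16,875.
G wins 2 unit(s) at $16,875 each.

G: 2 units, pays $33,750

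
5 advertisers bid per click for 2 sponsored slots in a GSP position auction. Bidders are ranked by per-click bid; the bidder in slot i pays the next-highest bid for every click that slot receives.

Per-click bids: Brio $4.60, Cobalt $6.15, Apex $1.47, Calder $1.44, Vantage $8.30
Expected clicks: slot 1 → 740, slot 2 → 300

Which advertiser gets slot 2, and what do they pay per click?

Cobalt; $4.60 per click

Sorting advertisers: $8.30 (Vantage) > $6.15 (Cobalt) > $4.60 (Brio) > …
Slot 2 goes to the second-ranked bidder, Cobalt, who pays the next bid down: $4.60/click.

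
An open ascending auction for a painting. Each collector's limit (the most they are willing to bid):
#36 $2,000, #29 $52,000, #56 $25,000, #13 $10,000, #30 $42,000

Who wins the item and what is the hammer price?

#29 wins at $42,000

Limits in order: 52,000 (#29) > 42,000 (#30) > 25,000 (#56) > 10,000 (#13) > 2,000 (#36)
#30 is the last rival to drop out, at $42,000; #29 remains and wins at that price.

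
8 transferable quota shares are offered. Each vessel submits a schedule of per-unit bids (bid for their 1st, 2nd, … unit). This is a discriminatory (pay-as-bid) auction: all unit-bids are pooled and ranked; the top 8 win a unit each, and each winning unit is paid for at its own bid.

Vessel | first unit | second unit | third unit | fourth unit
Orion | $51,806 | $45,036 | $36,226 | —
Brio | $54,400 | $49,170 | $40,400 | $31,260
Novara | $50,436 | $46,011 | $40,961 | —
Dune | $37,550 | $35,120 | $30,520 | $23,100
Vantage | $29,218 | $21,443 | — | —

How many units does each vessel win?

Pooled unit-bids ranked (top 8): 54,400 (Brio-1), 51,806 (Orion-1), 50,436 (Novara-1), 49,170 (Brio-2), 46,011 (Novara-2), 45,036 (Orion-2), 40,961 (Novara-3), 40,400 (Brio-3)
Next rejected bid: $37,550 (not a price — pay-as-bid).
Allocation: Brio 3, Novara 3, Orion 2.

Brio 3, Novara 3, Orion 2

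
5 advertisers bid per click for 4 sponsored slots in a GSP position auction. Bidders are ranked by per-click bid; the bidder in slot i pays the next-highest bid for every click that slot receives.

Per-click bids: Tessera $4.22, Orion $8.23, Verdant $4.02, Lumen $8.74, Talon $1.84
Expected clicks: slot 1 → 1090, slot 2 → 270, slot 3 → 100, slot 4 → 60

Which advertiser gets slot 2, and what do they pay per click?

Per-click bids in order: $8.74 (Lumen) > $8.23 (Orion) > $4.22 (Tessera) > $4.02 (Verdant) > $1.84 (Talon)
Slot 2 goes to the second-ranked bidder, Orion, who pays the next bid down: $4.22/click.

Orion; $4.22 per click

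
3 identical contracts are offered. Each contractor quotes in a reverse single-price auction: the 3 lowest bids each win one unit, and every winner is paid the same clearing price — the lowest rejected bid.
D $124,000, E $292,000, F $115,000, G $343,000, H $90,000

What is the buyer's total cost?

Sorting: 90,000 (H), 115,000 (F), 124,000 (D), 292,000 (E), 343,000 (G)
Winners (3 units): H, F, D.
Lowest unsuccessful bid: $292,000 → clearing price.
Total cost = 3 × $292,000 = $876,000.

Total cost: $876,000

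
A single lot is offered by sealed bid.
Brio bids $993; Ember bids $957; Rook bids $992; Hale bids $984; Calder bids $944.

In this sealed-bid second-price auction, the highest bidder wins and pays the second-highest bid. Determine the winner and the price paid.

Brio pays $992

Bids ranked: 993 (Brio) > 992 (Rook) > 984 (Hale) > 957 (Ember) > 944 (Calder)
Second-price: Brio pays Rook's bid of $992.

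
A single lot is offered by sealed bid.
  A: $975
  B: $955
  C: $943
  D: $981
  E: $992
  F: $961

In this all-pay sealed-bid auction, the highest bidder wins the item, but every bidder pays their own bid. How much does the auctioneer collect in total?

Total revenue: $5,807

All-pay sealed-bid auction: the highest bidder wins the item, but every bidder pays their own bid.
Bids ranked: 992 (E) > 981 (D) > 975 (A) > 961 (F) > 955 (B) > 943 (C)
Every bidder forfeits their bid regardless of winning.
Revenue = 975 + 955 + 943 + 981 + 992 + 961 = $5,807.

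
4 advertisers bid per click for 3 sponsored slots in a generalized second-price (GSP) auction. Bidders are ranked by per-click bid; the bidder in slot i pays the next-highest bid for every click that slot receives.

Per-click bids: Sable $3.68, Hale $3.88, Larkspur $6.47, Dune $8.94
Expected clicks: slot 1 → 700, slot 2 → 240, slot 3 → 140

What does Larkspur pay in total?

Larkspur pays $931.20

Sorting advertisers: $8.94 (Dune) > $6.47 (Larkspur) > $3.88 (Hale) > $3.68 (Sable)
Larkspur holds slot 2 → pays next bid $3.88 × 240 clicks = $931.20.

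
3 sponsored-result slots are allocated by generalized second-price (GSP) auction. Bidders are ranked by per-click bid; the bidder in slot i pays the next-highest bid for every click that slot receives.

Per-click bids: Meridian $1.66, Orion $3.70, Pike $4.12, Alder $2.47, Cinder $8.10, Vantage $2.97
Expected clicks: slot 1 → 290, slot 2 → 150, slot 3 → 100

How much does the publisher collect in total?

Total revenue: $2046.80

Ranked by bid: $8.10 (Cinder) > $4.12 (Pike) > $3.70 (Orion) > $2.97 (Vantage) > …
Slot 1: Cinder pays $4.12 × 290 = $1194.80
Slot 2: Pike pays $3.70 × 150 = $555.00
Slot 3: Orion pays $2.97 × 100 = $297.00
Total = $2046.80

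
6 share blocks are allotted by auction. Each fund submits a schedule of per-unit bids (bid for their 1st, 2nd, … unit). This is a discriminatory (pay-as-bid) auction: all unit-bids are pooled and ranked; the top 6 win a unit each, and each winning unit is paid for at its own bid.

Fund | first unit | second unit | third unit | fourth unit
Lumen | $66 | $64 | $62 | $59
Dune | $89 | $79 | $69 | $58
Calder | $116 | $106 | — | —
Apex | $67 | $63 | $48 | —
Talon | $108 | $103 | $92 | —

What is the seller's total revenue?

All unit-bids, highest first — top 6: 116 (Calder-1), 108 (Talon-1), 106 (Calder-2), 103 (Talon-2), 92 (Talon-3), 89 (Dune-1)
Next rejected bid: $79 (not a price — pay-as-bid).
Each winning unit pays its own bid.
Revenue = 116 + 108 + 106 + 103 + 92 + 89 = $614.

Total revenue: $614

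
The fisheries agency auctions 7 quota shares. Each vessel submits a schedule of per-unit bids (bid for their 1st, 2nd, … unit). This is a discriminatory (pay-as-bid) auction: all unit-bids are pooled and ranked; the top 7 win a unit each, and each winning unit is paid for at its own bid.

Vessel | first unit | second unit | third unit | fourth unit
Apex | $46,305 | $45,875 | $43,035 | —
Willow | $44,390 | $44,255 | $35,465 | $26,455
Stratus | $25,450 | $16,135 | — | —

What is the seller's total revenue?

Total revenue: $285,780

Pooled unit-bids ranked (top 7): 46,305 (Apex-1), 45,875 (Apex-2), 44,390 (Willow-1), 44,255 (Willow-2), 43,035 (Apex-3), 35,465 (Willow-3), 26,455 (Willow-4)
Next rejected bid: $25,450 (not a price — pay-as-bid).
Each winning unit pays its own bid.
Revenue = 46,305 + 45,875 + 44,390 + 44,255 + 43,035 + 35,465 + 26,455 = $285,780.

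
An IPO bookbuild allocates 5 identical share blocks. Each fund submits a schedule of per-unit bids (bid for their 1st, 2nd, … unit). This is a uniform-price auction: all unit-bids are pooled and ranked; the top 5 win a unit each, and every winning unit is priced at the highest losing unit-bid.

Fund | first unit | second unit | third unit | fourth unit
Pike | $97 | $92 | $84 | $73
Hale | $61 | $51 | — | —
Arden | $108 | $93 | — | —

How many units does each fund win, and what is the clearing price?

Arden 2, Pike 3; clearing price $73

Pooled unit-bids ranked (top 5): 108 (Arden-1), 97 (Pike-1), 93 (Arden-2), 92 (Pike-2), 84 (Pike-3)
First bid not allocated: $73.
Allocation: Arden 2, Pike 3.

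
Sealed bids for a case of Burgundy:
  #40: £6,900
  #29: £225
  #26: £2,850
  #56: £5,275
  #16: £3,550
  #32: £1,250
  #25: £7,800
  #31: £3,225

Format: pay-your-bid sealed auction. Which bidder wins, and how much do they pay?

Pay-your-bid sealed auction: the highest bidder wins and pays their own bid.
Bids in order: 7,800 (#25) > 6,900 (#40) > 5,275 (#56) > 3,550 (#16) > 3,225 (#31) > 2,850 (#26) > …
#25 has the highest bid and pays exactly that: £7,800.

#25 pays £7,800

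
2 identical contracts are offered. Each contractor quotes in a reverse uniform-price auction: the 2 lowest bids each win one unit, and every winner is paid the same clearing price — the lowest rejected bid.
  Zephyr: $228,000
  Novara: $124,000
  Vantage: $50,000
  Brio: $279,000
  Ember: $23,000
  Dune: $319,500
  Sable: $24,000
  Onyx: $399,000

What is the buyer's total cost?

Total cost: $100,000

Bids ranked low→high: 23,000 (Ember), 24,000 (Sable), 50,000 (Vantage), 124,000 (Novara), …
Lowest 2: Ember, Sable.
Clearing price = lowest rejected bid = $50,000.
Total cost = 2 × $50,000 = $100,000.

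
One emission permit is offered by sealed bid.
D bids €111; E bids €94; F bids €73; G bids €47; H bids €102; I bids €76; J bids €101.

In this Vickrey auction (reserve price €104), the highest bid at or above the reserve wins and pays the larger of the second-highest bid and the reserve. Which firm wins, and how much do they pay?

D pays €104

Vickrey auction (reserve price €104): the highest bid at or above the reserve wins and pays the larger of the second-highest bid and the reserve.
Bids in order: 111 (D) > 102 (H) > 101 (J) > 94 (E) > 76 (I) > 73 (F) > …
Highest eligible bid: D at €111.
Second-highest bid €102 is below the reserve €104, so the reserve binds → payment €104.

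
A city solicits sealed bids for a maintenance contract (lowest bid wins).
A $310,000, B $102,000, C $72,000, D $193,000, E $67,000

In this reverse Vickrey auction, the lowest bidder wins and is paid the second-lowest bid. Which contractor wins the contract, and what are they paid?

E is paid $72,000

Bids ranked: 67,000 (E) < 72,000 (C) < 102,000 (B) < 193,000 (D) < 310,000 (A)
E is lowest; is paid the second-lowest bid, $72,000.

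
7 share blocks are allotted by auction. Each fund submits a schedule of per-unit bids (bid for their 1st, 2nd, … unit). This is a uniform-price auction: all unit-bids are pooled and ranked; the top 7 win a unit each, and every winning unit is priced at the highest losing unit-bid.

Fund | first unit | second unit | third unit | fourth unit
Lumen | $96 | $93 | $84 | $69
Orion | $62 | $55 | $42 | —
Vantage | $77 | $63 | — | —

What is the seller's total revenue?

Total revenue: $385

All unit-bids, highest first — top 7: 96 (Lumen-1), 93 (Lumen-2), 84 (Lumen-3), 77 (Vantage-1), 69 (Lumen-4), 63 (Vantage-2), 62 (Orion-1)
The (k+1)-th unit-bid is $55.
Allocation: Lumen 4, Orion 1, Vantage 2. Every unit priced at $55.
Revenue = 7 × 55 = $385.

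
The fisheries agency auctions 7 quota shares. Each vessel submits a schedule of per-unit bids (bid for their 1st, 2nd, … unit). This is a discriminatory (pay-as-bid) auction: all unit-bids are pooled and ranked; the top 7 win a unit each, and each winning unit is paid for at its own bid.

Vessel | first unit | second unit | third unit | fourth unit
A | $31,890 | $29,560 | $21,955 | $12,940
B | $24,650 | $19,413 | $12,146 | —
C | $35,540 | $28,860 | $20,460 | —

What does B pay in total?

B pays $24,650

Merging the schedules and taking the best 7: 35,540 (C-1), 31,890 (A-1), 29,560 (A-2), 28,860 (C-2), 24,650 (B-1), 21,955 (A-3), 20,460 (C-3)
Next rejected bid: $19,413 (not a price — pay-as-bid).
B's winning unit-bids: 24,650 = $24,650.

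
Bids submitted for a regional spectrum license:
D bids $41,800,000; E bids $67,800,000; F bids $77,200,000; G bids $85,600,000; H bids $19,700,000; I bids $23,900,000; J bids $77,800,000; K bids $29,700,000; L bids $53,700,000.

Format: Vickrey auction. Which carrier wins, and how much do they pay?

Bids in order: 85,600,000 (G) > 77,800,000 (J) > 77,200,000 (F) > 67,800,000 (E) > 53,700,000 (L) > 41,800,000 (D) > …
Second-price: G pays J's bid of $77,800,000.

G pays $77,800,000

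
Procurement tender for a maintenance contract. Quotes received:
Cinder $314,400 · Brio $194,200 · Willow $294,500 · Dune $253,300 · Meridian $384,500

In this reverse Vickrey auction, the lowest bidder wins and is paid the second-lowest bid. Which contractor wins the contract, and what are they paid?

Brio is paid $253,300

Bids ranked: 194,200 (Brio) < 253,300 (Dune) < 294,500 (Willow) < 314,400 (Cinder) < 384,500 (Meridian)
Brio is lowest; is paid the second-lowest bid, $253,300.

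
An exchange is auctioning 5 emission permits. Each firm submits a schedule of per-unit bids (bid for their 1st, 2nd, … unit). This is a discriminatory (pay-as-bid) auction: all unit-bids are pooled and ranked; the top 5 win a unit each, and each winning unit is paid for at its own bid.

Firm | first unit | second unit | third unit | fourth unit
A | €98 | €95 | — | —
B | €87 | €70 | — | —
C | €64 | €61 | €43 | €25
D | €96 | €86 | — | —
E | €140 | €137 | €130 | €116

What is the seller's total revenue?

Merging the schedules and taking the best 5: 140 (E-1), 137 (E-2), 130 (E-3), 116 (E-4), 98 (A-1)
Next rejected bid: €96 (not a price — pay-as-bid).
Each winning unit pays its own bid.
Revenue = 140 + 137 + 130 + 116 + 98 = €621.

Total revenue: €621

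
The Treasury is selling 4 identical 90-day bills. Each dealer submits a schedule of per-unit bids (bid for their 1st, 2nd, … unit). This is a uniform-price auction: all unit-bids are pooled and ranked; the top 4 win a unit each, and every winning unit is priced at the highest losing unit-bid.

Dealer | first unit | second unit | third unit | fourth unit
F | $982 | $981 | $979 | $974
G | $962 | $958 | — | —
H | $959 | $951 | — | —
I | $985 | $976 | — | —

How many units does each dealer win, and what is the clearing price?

Merging the schedules and taking the best 4: 985 (I-1), 982 (F-1), 981 (F-2), 979 (F-3)
Highest rejected unit-bid = $976.
Allocation: F 3, I 1.

F 3, I 1; clearing price $976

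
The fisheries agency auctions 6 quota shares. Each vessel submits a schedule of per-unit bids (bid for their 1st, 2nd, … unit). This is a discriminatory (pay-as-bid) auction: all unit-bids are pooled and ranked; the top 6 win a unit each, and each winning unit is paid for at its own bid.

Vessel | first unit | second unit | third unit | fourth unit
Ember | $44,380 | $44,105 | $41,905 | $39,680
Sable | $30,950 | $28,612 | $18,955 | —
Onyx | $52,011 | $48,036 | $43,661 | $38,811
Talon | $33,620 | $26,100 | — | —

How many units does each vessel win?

Ember 3, Onyx 3

Pooled unit-bids ranked (top 6): 52,011 (Onyx-1), 48,036 (Onyx-2), 44,380 (Ember-1), 44,105 (Ember-2), 43,661 (Onyx-3), 41,905 (Ember-3)
Next rejected bid: $39,680 (not a price — pay-as-bid).
Allocation: Ember 3, Onyx 3.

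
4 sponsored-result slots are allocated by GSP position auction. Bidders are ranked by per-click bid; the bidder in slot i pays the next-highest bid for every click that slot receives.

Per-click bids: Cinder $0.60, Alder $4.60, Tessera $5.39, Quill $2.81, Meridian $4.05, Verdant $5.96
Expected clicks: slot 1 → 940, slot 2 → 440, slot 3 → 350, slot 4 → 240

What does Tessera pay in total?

Tessera pays $2024.00

Ranked by bid: $5.96 (Verdant) > $5.39 (Tessera) > $4.60 (Alder) > $4.05 (Meridian) > $2.81 (Quill) > …
Tessera holds slot 2 → pays next bid $4.60 × 440 clicks = $2024.00.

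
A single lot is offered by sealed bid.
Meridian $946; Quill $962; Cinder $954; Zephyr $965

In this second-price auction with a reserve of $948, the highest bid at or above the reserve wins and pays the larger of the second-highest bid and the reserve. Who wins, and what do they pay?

Second-price auction with a reserve of $948: the highest bid at or above the reserve wins and pays the larger of the second-highest bid and the reserve.
Bids in order: 965 (Zephyr) > 962 (Quill) > 954 (Cinder) > 946 (Meridian)
Zephyr has the top bid at or above the reserve ($965).
Second-highest bid $962 exceeds the reserve $948 → payment $962.

Zephyr pays $962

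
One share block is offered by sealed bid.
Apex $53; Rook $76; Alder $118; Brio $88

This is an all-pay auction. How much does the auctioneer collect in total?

Bids in order: 118 (Alder) > 88 (Brio) > 76 (Rook) > 53 (Apex)
Alder wins with the top bid; all bids are sunk regardless.
Every bidder forfeits their bid regardless of winning.
Revenue = 53 + 76 + 118 + 88 = $335.

Total revenue: $335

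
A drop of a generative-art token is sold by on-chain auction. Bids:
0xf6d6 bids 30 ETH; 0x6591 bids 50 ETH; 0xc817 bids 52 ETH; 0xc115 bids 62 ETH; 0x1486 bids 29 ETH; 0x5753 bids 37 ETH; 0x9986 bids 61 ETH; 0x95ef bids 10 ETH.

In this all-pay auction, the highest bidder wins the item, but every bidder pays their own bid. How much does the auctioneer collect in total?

Total revenue: 331 ETH

Bids ranked: 62 (0xc115) > 61 (0x9986) > 52 (0xc817) > 50 (0x6591) > 37 (0x5753) > 30 (0xf6d6) > …
0xc115 wins with the top bid; all bids are sunk regardless.
Every bidder forfeits their bid regardless of winning.
Revenue = 30 + 50 + 52 + 62 + 29 + 37 + 61 + 10 = 331 ETH.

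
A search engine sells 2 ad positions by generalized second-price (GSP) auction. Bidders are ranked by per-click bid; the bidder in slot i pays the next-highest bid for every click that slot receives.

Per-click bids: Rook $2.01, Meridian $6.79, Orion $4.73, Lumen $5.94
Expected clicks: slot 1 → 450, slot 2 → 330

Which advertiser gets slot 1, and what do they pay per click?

Meridian; $5.94 per click

Ranked by bid: $6.79 (Meridian) > $5.94 (Lumen) > $4.73 (Orion) > …
Slot 1 goes to the first-ranked bidder, Meridian, who pays the next bid down: $5.94/click.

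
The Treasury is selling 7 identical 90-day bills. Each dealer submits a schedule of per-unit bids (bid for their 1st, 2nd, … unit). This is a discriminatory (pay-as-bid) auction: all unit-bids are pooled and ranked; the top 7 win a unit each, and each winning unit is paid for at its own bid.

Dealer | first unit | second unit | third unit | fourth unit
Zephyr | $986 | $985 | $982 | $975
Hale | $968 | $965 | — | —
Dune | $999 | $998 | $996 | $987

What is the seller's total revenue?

All unit-bids, highest first — top 7: 999 (Dune-1), 998 (Dune-2), 996 (Dune-3), 987 (Dune-4), 986 (Zephyr-1), 985 (Zephyr-2), 982 (Zephyr-3)
Next rejected bid: $975 (not a price — pay-as-bid).
Each winning unit pays its own bid.
Revenue = 999 + 998 + 996 + 987 + 986 + 985 + 982 = $6,933.

Total revenue: $6,933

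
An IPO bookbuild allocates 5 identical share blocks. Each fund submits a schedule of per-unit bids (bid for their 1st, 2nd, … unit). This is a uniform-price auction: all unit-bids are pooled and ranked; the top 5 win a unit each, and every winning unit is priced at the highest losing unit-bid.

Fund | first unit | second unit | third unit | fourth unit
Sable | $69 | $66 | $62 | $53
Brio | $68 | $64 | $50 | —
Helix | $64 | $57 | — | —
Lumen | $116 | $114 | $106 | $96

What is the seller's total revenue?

Pooled unit-bids ranked (top 5): 116 (Lumen-1), 114 (Lumen-2), 106 (Lumen-3), 96 (Lumen-4), 69 (Sable-1)
The (k+1)-th unit-bid is $68.
Allocation: Lumen 4, Sable 1. Every unit priced at $68.
Revenue = 5 × 68 = $340.

Total revenue: $340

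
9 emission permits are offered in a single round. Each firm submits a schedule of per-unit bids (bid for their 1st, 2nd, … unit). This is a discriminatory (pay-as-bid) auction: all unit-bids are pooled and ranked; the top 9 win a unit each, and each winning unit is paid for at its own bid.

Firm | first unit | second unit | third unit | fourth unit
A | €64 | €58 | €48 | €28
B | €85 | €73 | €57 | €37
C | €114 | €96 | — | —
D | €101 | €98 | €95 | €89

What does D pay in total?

D pays €383

Pooled unit-bids ranked (top 9): 114 (C-1), 101 (D-1), 98 (D-2), 96 (C-2), 95 (D-3), 89 (D-4), 85 (B-1), 73 (B-2), 64 (A-1)
Next rejected bid: €58 (not a price — pay-as-bid).
D's winning unit-bids: 101 + 98 + 95 + 89 = €383.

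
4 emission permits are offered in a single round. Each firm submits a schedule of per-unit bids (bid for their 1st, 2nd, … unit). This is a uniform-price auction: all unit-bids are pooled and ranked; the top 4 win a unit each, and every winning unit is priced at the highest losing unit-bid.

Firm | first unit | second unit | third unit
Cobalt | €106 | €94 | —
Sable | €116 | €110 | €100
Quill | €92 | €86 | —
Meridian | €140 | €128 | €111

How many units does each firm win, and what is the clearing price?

Merging the schedules and taking the best 4: 140 (Meridian-1), 128 (Meridian-2), 116 (Sable-1), 111 (Meridian-3)
First bid not allocated: €110.
Allocation: Meridian 3, Sable 1.

Meridian 3, Sable 1; clearing price €110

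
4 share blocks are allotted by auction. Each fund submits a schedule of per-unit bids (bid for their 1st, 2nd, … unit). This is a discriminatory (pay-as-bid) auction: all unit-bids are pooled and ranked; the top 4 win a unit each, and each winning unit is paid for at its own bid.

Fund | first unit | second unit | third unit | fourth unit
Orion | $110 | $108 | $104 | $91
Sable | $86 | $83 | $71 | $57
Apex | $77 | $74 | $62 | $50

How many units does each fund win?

Orion 4

Pooled unit-bids ranked (top 4): 110 (Orion-1), 108 (Orion-2), 104 (Orion-3), 91 (Orion-4)
Next rejected bid: $86 (not a price — pay-as-bid).
Allocation: Orion 4.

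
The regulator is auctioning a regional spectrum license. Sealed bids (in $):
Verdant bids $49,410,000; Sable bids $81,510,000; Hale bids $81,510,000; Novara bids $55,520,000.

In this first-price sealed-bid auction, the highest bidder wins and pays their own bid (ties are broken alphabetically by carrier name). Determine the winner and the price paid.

Bids in order: 81,510,000 (Hale) > 81,510,000 (Sable) > 55,520,000 (Novara) > 49,410,000 (Verdant)
Hale and Sable tie at $81,510,000; tie-break gives it to Hale.
Hale has the highest bid and pays exactly that: $81,510,000.

Hale pays $81,510,000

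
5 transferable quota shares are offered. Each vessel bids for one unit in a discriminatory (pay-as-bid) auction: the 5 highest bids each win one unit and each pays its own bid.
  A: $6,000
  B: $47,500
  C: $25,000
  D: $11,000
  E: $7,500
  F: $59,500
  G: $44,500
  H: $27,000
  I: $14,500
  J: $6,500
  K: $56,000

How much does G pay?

Sorting: 59,500 (F), 56,000 (K), 47,500 (B), 44,500 (G), 27,000 (H), 25,000 (C), 14,500 (I), …
Winners (5 units): F, K, B, G, H.
G wins → own bid $44,500.

G pays $44,500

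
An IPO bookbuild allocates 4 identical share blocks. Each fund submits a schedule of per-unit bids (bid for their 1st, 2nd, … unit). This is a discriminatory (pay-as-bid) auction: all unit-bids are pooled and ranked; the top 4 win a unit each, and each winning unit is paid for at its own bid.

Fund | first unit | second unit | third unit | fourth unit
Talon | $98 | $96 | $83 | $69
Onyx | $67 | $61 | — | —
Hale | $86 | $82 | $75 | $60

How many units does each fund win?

Hale 1, Talon 3

Merging the schedules and taking the best 4: 98 (Talon-1), 96 (Talon-2), 86 (Hale-1), 83 (Talon-3)
Next rejected bid: $82 (not a price — pay-as-bid).
Allocation: Hale 1, Talon 3.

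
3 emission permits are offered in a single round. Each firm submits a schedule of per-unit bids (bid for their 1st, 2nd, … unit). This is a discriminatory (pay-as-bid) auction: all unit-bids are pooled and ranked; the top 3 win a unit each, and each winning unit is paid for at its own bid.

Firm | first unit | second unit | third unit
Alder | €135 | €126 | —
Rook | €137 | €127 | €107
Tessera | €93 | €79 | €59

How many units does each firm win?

Alder 1, Rook 2

Merging the schedules and taking the best 3: 137 (Rook-1), 135 (Alder-1), 127 (Rook-2)
Next rejected bid: €126 (not a price — pay-as-bid).
Allocation: Alder 1, Rook 2.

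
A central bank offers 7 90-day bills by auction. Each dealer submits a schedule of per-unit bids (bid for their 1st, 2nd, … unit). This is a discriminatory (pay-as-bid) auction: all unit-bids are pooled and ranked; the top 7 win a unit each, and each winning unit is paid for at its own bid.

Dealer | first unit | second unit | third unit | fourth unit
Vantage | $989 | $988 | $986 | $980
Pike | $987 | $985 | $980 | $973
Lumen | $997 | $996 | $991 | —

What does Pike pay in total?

Merging the schedules and taking the best 7: 997 (Lumen-1), 996 (Lumen-2), 991 (Lumen-3), 989 (Vantage-1), 988 (Vantage-2), 987 (Pike-1), 986 (Vantage-3)
Next rejected bid: $985 (not a price — pay-as-bid).
Pike's winning unit-bids: 987 = $987.

Pike pays $987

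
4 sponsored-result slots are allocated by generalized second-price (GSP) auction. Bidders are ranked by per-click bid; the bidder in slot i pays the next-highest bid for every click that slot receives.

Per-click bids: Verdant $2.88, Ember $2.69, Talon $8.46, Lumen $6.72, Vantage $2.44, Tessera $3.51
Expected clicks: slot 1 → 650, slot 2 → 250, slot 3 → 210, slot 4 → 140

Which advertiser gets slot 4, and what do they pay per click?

Ranked by bid: $8.46 (Talon) > $6.72 (Lumen) > $3.51 (Tessera) > $2.88 (Verdant) > $2.69 (Ember) > …
Slot 4 goes to the fourth-ranked bidder, Verdant, who pays the next bid down: $2.69/click.

Verdant; $2.69 per click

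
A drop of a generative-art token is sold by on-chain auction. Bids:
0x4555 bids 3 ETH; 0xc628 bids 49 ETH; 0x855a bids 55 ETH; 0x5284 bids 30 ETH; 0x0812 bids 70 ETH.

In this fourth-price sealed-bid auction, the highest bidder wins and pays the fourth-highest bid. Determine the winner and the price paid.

0x0812 pays 30 ETH

Bids ranked: 70 (0x0812) > 55 (0x855a) > 49 (0xc628) > 30 (0x5284) > 3 (0x4555)
0x0812 wins; payment is bid #4 in the ranking = 30 ETH.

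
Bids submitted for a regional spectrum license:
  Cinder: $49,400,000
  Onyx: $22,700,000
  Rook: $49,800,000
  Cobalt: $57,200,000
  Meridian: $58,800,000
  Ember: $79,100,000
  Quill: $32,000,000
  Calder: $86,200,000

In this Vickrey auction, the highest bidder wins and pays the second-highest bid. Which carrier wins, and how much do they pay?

Calder pays $79,100,000

Vickrey auction: the highest bidder wins and pays the second-highest bid.
Bids in order: 86,200,000 (Calder) > 79,100,000 (Ember) > 58,800,000 (Meridian) > 57,200,000 (Cobalt) > 49,800,000 (Rook) > 49,400,000 (Cinder) > …
Calder wins with the highest bid; price is set by the runner-up at $79,100,000.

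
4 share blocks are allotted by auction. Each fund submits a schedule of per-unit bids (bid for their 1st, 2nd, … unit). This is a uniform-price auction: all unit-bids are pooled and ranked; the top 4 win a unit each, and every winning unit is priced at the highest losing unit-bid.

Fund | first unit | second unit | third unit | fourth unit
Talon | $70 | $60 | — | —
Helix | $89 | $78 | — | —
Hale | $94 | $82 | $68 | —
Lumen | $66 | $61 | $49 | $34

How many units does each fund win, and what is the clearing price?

Hale 2, Helix 2; clearing price $70

Merging the schedules and taking the best 4: 94 (Hale-1), 89 (Helix-1), 82 (Hale-2), 78 (Helix-2)
Highest rejected unit-bid = $70.
Allocation: Hale 2, Helix 2.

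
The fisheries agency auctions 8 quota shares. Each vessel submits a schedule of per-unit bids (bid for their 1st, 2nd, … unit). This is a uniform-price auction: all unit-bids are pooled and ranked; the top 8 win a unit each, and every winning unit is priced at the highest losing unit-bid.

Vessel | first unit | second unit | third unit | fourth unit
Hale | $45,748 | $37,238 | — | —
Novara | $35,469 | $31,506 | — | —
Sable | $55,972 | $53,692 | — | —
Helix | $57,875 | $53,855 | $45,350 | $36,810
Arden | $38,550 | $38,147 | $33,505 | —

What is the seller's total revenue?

Total revenue: $297,904

Pooled unit-bids ranked (top 8): 57,875 (Helix-1), 55,972 (Sable-1), 53,855 (Helix-2), 53,692 (Sable-2), 45,748 (Hale-1), 45,350 (Helix-3), 38,550 (Arden-1), 38,147 (Arden-2)
The (k+1)-th unit-bid is $37,238.
Allocation: Arden 2, Hale 1, Helix 3, Sable 2. Every unit priced at $37,238.
Revenue = 8 × 37,238 = $297,904.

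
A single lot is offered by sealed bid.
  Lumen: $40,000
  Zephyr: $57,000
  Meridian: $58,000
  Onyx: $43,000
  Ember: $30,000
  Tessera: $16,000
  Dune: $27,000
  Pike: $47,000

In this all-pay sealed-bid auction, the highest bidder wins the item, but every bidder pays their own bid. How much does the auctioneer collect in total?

Total revenue: $318,000

Bids ranked: 58,000 (Meridian) > 57,000 (Zephyr) > 47,000 (Pike) > 43,000 (Onyx) > 40,000 (Lumen) > 30,000 (Ember) > …
Every bidder forfeits their bid regardless of winning.
Revenue = 40,000 + 57,000 + 58,000 + 43,000 + 30,000 + 16,000 + 27,000 + 47,000 = $318,000.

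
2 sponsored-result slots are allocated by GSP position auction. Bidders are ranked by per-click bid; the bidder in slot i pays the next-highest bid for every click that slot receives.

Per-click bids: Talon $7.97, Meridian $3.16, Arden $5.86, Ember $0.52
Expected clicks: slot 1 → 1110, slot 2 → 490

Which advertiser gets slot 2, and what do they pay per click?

Arden; $3.16 per click

Sorting advertisers: $7.97 (Talon) > $5.86 (Arden) > $3.16 (Meridian) > …
Slot 2 goes to the second-ranked bidder, Arden, who pays the next bid down: $3.16/click.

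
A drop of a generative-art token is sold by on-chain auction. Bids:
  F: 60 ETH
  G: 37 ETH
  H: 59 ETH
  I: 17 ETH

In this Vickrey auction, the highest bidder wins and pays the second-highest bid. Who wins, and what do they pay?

Bids ranked: 60 (F) > 59 (H) > 37 (G) > 17 (I)
Second-price: F pays H's bid of 59 ETH.

F pays 59 ETH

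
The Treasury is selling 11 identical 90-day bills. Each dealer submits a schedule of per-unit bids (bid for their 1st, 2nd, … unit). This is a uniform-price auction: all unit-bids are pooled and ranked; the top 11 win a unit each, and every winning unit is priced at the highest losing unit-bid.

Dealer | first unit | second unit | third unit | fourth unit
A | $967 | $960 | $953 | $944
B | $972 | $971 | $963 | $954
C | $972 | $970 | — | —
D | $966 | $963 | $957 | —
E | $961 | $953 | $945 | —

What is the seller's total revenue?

Total revenue: $10,494

Pooled unit-bids ranked (top 11): 972 (B-1), 972 (C-1), 971 (B-2), 970 (C-2), 967 (A-1), 966 (D-1), 963 (B-3), 963 (D-2), 961 (E-1), 960 (A-2), 957 (D-3)
The (k+1)-th unit-bid is $954.
Allocation: A 2, B 3, C 2, D 3, E 1. Every unit priced at $954.
Revenue = 11 × 954 = $10,494.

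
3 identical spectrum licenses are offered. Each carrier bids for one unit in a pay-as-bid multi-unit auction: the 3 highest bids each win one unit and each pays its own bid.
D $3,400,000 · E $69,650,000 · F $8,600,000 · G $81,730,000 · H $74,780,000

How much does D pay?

D pays $0

Ordering the bids: 81,730,000 (G), 74,780,000 (H), 69,650,000 (E), 8,600,000 (F), 3,400,000 (D)
The 3 highest are G, H, E.
D does not win → $0.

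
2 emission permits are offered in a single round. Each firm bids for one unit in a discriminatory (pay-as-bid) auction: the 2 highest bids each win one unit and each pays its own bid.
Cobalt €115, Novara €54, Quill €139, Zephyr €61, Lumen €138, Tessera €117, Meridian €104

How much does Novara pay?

Ordering the bids: 139 (Quill), 138 (Lumen), 117 (Tessera), 115 (Cobalt), …
Winners (2 units): Quill, Lumen.
Novara does not win → €0.

Novara pays €0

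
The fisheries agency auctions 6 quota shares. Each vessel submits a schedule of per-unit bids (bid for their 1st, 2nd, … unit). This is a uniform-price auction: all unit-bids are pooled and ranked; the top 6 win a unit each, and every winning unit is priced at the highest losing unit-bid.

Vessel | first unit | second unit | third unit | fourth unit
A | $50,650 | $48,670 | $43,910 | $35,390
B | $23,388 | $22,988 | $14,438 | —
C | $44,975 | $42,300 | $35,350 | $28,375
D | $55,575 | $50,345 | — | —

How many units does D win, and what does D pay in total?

D: 2 units, pays $84,600

Merging the schedules and taking the best 6: 55,575 (D-1), 50,650 (A-1), 50,345 (D-2), 48,670 (A-2), 44,975 (C-1), 43,910 (A-3)
Highest rejected unit-bid = $42,300.
D wins 2 unit(s) at $42,300 each.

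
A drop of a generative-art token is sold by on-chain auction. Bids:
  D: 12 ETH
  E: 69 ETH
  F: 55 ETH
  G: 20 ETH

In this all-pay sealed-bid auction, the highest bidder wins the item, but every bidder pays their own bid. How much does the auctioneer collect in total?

Sorting bids: 69 (E) > 55 (F) > 20 (G) > 12 (D)
Every bidder forfeits their bid regardless of winning.
Revenue = 12 + 69 + 55 + 20 = 156 ETH.

Total revenue: 156 ETH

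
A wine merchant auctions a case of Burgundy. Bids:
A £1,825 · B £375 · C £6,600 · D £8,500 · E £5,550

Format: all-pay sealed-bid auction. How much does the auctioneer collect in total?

All-pay sealed-bid auction: the highest bidder wins the item, but every bidder pays their own bid.
Bids ranked: 8,500 (D) > 6,600 (C) > 5,550 (E) > 1,825 (A) > 375 (B)
Every bidder forfeits their bid regardless of winning.
Revenue = 1,825 + 375 + 6,600 + 8,500 + 5,550 = £22,850.

Total revenue: £22,850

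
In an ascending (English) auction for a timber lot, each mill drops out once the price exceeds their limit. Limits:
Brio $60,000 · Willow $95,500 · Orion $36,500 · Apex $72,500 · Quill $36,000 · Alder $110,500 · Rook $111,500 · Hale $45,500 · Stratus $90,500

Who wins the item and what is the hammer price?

Rook wins at $110,500

Rule: the price rises until one bidder remains; the winner pays the price at which the last rival dropped out.
Limits in order: 111,500 (Rook) > 110,500 (Alder) > 95,500 (Willow) > 90,500 (Stratus) > 72,500 (Apex) > 60,000 (Brio) > …
Once the price passes $110,500, only Rook is left; the hammer falls at Alder's limit of $110,500.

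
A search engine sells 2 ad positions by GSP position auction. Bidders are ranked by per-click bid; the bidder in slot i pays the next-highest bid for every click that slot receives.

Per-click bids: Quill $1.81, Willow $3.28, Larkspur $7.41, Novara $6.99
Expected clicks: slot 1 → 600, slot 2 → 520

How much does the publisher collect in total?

Per-click bids in order: $7.41 (Larkspur) > $6.99 (Novara) > $3.28 (Willow) > …
Slot 1: Larkspur pays $6.99 × 600 = $4194.00
Slot 2: Novara pays $3.28 × 520 = $1705.60
Total = $5899.60

Total revenue: $5899.60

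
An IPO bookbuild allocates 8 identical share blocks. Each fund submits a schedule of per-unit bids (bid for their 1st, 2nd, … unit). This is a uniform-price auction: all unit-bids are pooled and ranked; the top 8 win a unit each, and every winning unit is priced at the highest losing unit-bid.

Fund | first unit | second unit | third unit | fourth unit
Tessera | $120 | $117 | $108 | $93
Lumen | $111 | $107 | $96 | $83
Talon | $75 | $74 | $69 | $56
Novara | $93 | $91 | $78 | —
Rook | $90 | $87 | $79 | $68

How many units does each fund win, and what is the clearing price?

Lumen 3, Novara 1, Tessera 4; clearing price $91

All unit-bids, highest first — top 8: 120 (Tessera-1), 117 (Tessera-2), 111 (Lumen-1), 108 (Tessera-3), 107 (Lumen-2), 96 (Lumen-3), 93 (Tessera-4), 93 (Novara-1)
The (k+1)-th unit-bid is $91.
Allocation: Lumen 3, Novara 1, Tessera 4.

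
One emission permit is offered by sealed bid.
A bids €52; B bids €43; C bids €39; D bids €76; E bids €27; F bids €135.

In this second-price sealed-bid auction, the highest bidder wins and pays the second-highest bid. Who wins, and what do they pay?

F pays €76

Sorting bids: 135 (F) > 76 (D) > 52 (A) > 43 (B) > 39 (C) > 27 (E)
Second-price: F pays D's bid of €76.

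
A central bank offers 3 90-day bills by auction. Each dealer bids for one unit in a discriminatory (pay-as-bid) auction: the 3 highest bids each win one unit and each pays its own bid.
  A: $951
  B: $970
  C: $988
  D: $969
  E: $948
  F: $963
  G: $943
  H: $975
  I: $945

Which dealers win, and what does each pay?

C $988, H $975, B $970

Sorting: 988 (C), 975 (H), 970 (B), 969 (D), 963 (F), …
Winners (3 units): C, H, B.
Each winner pays its own bid: C $988, H $975, B $970.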